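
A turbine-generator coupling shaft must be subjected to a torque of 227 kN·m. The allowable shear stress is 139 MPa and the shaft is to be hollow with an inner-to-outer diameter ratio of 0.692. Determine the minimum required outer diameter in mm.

For a hollow shaft with d_i/d_o = 0.692: τ_max = 16T/(π d_o³ (1−k⁴)), so d_o = [16T/(π τ_allow (1−k⁴))]^(1/3) = [16·227000/(π·1.39×10^8·0.7707)]^(1/3) = 0.2210 m.

221 mm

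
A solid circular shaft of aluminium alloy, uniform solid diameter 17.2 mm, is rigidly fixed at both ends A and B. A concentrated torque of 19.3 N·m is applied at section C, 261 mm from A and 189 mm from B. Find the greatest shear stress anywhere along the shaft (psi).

1620 psi

With uniform GJ and both ends fixed, compatibility θ_AC = θ_CB gives T_A·a = T_B·b, together with T_A + T_B = T₀.
T_A = T₀·b/(a+b) = 19.30·189/450.0 = 8.106 N·m; T_B = 11.19 N·m.
τ in each portion: τ_AC = 8.11×10^6 Pa, τ_CB = 1.12×10^7 Pa; maximum is in CB.
τ_max = T_CB·r/J = 11.19·0.00860/8.59×10^-9 = 1.120×10^7 Pa.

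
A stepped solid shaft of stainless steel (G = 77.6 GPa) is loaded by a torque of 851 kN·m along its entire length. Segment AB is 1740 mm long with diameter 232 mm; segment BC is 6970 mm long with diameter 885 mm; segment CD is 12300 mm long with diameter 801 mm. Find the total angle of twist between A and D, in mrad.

J_AB = π(0.232)⁴/32 = 2.84×10^-4 m⁴; J_BC = π(0.885)⁴/32 = 0.0602 m⁴; J_CD = π(0.801)⁴/32 = 0.0404 m⁴.
θ = (T/G)·Σ L_i/J_i = (851000/77.6×10⁹)·(1.74/2.84×10^-4 + 6.97/0.0602 + 12.3/0.0404) = 0.07170 rad.

71.7 mrad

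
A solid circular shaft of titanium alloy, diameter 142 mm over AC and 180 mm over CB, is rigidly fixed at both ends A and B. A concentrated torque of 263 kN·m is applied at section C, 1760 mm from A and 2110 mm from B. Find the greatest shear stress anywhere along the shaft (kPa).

Compatibility: T_A·a/J_AC = T_B·b/J_CB with T_A + T_B = T₀.
J_AC = 3.99×10^-5 m⁴, J_CB = 1.03×10^-4 m⁴, so T_A = T₀·(J_AC/a)/((J_AC/a)+(J_CB/b)) = 83400 N·m, T_B = 179600 N·m.
τ in each portion: τ_AC = 1.48×10^8 Pa, τ_CB = 1.57×10^8 Pa; maximum is in CB.
τ_max = T_CB·r/J = 179600·0.0900/1.03×10^-4 = 1.568×10^8 Pa.

157000 kPa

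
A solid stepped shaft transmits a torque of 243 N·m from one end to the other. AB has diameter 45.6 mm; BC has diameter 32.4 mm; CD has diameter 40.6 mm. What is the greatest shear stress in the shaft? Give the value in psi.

Under the same torque, τ_max = 16T/(πd³) is largest where d is smallest — segment BC (d = 32.4 mm).
τ_max = 16·243.0/(π·(0.0324)³) = 3.639×10^7 Pa.

5280 psi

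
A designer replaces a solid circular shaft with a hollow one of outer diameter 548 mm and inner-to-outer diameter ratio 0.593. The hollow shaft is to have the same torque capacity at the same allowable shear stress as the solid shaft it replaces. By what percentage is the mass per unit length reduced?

29.2 %

Equal τ_max and T ⇒ the solid shaft needs d_s³ = d_o³(1−k⁴), so d_s = 548·(1−0.593⁴)^(1/3) = 524.4 mm.
Area ratio A_h/A_s = d_o²(1−k²)/d_s² = (1−k²)/(1−k⁴)^(2/3) = 0.7080.
Mass saving = 1 − 0.7080 = 29.2 %.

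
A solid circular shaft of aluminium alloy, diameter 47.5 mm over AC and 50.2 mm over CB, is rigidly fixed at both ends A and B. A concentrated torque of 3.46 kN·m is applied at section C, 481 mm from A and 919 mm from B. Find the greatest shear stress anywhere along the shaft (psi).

14400 psi

Compatibility: T_A·a/J_AC = T_B·b/J_CB with T_A + T_B = T₀.
J_AC = 5.00×10^-7 m⁴, J_CB = 6.23×10^-7 m⁴, so T_A = T₀·(J_AC/a)/((J_AC/a)+(J_CB/b)) = 2093 N·m, T_B = 1367 N·m.
τ in each portion: τ_AC = 9.95×10^7 Pa, τ_CB = 5.50×10^7 Pa; maximum is in AC.
τ_max = T_AC·r/J = 2093·0.0238/5.00×10^-7 = 9.947×10^7 Pa.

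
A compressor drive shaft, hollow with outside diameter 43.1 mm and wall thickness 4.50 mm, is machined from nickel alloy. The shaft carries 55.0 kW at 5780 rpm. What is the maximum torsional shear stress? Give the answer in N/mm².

ω = 2π·5780/60 = 605.3 rad/s, so T = P/ω = 55.0×10³ / 605.3 = 90.87 N·m.
J = π(d_o⁴ − d_i⁴)/32 = π(0.0431⁴ − 0.0341⁴)/32 = 2.060×10^-7 m⁴.
τ_max = T·r/J = 90.87 × 0.0215 / 2.060×10^-7 = 9.504×10^6 Pa.

9.50 N/mm²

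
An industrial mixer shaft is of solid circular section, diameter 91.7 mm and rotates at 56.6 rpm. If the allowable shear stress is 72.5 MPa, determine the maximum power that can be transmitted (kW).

J = πd⁴/32 = π(0.0917)⁴/32 = 6.942×10^-6 m⁴.
T_max = τ_allow·J/r = 7.25×10^7 × 6.942×10^-6 / 0.0459 = 10980 N·m.
ω = 2π·56.6/60 = 5.927 rad/s, so P_max = T_max·ω = 6.506×10^4 W.

65.1 kW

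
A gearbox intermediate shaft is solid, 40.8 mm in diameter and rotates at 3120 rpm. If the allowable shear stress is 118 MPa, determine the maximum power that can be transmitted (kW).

514 kW

J = πd⁴/32 = π(0.0408)⁴/32 = 2.720×10^-7 m⁴.
T_max = τ_allow·J/r = 1.18×10^8 × 2.720×10^-7 / 0.0204 = 1574 N·m.
ω = 2π·3120/60 = 326.7 rad/s, so P_max = T_max·ω = 5.141×10^5 W.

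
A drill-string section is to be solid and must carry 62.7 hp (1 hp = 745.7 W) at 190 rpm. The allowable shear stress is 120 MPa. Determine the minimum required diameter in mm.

ω = 2π·190/60 = 19.90 rad/s, so T = P/ω = 62.7×745.7 / 19.90 = 2350 N·m.
For a solid shaft τ_max = 16T/(πd³), so d = (16T/(π τ_allow))^(1/3) = (16·2350/(π·1.20×10^8))^(1/3) = 0.04637 m.

46.4 mm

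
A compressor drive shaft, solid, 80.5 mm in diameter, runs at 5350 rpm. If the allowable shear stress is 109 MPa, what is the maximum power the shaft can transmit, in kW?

6250 kW

J = πd⁴/32 = π(0.0805)⁴/32 = 4.123×10^-6 m⁴.
T_max = τ_allow·J/r = 1.09×10^8 × 4.123×10^-6 / 0.0403 = 11160 N·m.
ω = 2π·5350/60 = 560.3 rad/s, so P_max = T_max·ω = 6.255×10^6 W.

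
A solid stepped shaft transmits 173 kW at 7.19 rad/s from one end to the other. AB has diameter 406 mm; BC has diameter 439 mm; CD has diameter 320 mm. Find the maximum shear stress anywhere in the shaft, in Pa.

ω = 7.19 rad/s, so T = P/ω = 173×10³ / 7.190 = 24060 N·m.
Under the same torque, τ_max = 16T/(πd³) is largest where d is smallest — segment CD (d = 320 mm).
τ_max = 16·24060/(π·(0.320)³) = 3.740×10^6 Pa.

3.74e6 Pa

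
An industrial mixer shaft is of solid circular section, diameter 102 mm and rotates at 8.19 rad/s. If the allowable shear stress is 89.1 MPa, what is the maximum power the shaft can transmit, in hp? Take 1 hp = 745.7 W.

204 hp

J = πd⁴/32 = π(0.102)⁴/32 = 1.063×10^-5 m⁴.
T_max = τ_allow·J/r = 8.91×10^7 × 1.063×10^-5 / 0.0510 = 18570 N·m.
ω = 8.19 rad/s, so P_max = T_max·ω = 1.521×10^5 W.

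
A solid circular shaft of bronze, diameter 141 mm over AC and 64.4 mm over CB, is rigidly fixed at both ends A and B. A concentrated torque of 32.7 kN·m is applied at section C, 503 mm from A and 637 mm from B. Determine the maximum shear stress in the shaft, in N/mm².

Compatibility: T_A·a/J_AC = T_B·b/J_CB with T_A + T_B = T₀.
J_AC = 3.88×10^-5 m⁴, J_CB = 1.69×10^-6 m⁴, so T_A = T₀·(J_AC/a)/((J_AC/a)+(J_CB/b)) = 31610 N·m, T_B = 1086 N·m.
τ in each portion: τ_AC = 5.74×10^7 Pa, τ_CB = 2.07×10^7 Pa; maximum is in AC.
τ_max = T_AC·r/J = 31610·0.0705/3.88×10^-5 = 5.744×10^7 Pa.

57.4 N/mm²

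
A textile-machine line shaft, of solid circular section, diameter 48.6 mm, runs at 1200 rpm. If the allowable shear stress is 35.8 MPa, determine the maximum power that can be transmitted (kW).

J = πd⁴/32 = π(0.0486)⁴/32 = 5.477×10^-7 m⁴.
T_max = τ_allow·J/r = 3.58×10^7 × 5.477×10^-7 / 0.0243 = 806.9 N·m.
ω = 2π·1200/60 = 125.7 rad/s, so P_max = T_max·ω = 1.014×10^5 W.

101 kW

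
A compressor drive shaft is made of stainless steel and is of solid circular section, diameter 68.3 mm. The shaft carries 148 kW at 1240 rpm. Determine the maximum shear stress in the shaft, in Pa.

1.82e7 Pa

ω = 2π·1240/60 = 129.9 rad/s, so T = P/ω = 148×10³ / 129.9 = 1140 N·m.
J = πd⁴/32 = π(0.0683)⁴/32 = 2.136×10^-6 m⁴.
τ_max = T·r/J = 1140 × 0.0341 / 2.136×10^-6 = 1.822×10^7 Pa.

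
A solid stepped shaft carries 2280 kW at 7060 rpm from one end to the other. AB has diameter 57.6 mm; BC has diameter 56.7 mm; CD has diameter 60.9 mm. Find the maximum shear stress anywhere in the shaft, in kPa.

ω = 2π·7060/60 = 739.3 rad/s, so T = P/ω = 2280×10³ / 739.3 = 3084 N·m.
Under the same torque, τ_max = 16T/(πd³) is largest where d is smallest — segment BC (d = 56.7 mm).
τ_max = 16·3084/(π·(0.0567)³) = 8.616×10^7 Pa.

86200 kPa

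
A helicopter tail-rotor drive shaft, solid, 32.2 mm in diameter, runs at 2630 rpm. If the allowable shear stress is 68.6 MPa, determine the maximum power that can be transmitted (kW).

J = πd⁴/32 = π(0.0322)⁴/32 = 1.055×10^-7 m⁴.
T_max = τ_allow·J/r = 6.86×10^7 × 1.055×10^-7 / 0.0161 = 449.7 N·m.
ω = 2π·2630/60 = 275.4 rad/s, so P_max = T_max·ω = 1.239×10^5 W.

124 kW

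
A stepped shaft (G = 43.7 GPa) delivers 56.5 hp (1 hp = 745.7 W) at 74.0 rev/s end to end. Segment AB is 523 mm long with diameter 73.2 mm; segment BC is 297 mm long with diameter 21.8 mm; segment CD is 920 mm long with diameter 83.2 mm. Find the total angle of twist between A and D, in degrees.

ω = 2π·74.0 = 465.0 rad/s, so T = P/ω = 56.5×745.7 / 465.0 = 90.62 N·m.
J_AB = π(0.0732)⁴/32 = 2.82×10^-6 m⁴; J_BC = π(0.0218)⁴/32 = 2.22×10^-8 m⁴; J_CD = π(0.0832)⁴/32 = 4.70×10^-6 m⁴.
θ = (T/G)·Σ L_i/J_i = (90.62/43.7×10⁹)·(0.523/2.82×10^-6 + 0.297/2.22×10^-8 + 0.920/4.70×10^-6) = 0.02857 rad.

1.64°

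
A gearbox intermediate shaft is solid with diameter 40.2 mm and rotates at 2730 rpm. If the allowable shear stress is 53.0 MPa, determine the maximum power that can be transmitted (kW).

J = πd⁴/32 = π(0.0402)⁴/32 = 2.564×10^-7 m⁴.
T_max = τ_allow·J/r = 5.30×10^7 × 2.564×10^-7 / 0.0201 = 676.1 N·m.
ω = 2π·2730/60 = 285.9 rad/s, so P_max = T_max·ω = 1.933×10^5 W.

193 kW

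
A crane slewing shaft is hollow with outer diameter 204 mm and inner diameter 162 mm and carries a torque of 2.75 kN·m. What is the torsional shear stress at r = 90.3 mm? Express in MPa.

J = π(d_o⁴ − d_i⁴)/32 = π(0.204⁴ − 0.162⁴)/32 = 1.024×10^-4 m⁴.
Shear stress varies linearly with radius: τ = T·r/J = 2750 × 0.0903 / 1.024×10^-4 = 2.425×10^6 Pa.

2.42 MPa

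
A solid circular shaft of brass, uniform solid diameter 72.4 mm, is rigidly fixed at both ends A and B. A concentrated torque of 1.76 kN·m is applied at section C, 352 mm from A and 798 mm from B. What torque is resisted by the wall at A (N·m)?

With uniform GJ and both ends fixed, compatibility θ_AC = θ_CB gives T_A·a = T_B·b, together with T_A + T_B = T₀.
T_A = T₀·b/(a+b) = 1760·798/1150 = 1221 N·m; T_B = 538.7 N·m.

1220 N·m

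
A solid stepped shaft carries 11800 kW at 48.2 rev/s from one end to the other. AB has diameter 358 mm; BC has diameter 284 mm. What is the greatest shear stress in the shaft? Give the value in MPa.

8.66 MPa

ω = 2π·48.2 = 302.8 rad/s, so T = P/ω = 11800×10³ / 302.8 = 38960 N·m.
Under the same torque, τ_max = 16T/(πd³) is largest where d is smallest — segment BC (d = 284 mm).
τ_max = 16·38960/(π·(0.284)³) = 8.663×10^6 Pa.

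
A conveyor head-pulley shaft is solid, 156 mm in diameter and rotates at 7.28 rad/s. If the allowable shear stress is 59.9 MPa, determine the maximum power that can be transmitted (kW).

325 kW

J = πd⁴/32 = π(0.156)⁴/32 = 5.814×10^-5 m⁴.
T_max = τ_allow·J/r = 5.99×10^7 × 5.814×10^-5 / 0.0780 = 44650 N·m.
ω = 7.28 rad/s, so P_max = T_max·ω = 3.251×10^5 W.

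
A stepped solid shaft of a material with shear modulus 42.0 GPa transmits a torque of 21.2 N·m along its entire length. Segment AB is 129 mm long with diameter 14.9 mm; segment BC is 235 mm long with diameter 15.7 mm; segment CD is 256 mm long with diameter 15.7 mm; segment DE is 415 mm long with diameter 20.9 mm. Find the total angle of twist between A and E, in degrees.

3.79°

J_AB = π(0.0149)⁴/32 = 4.84×10^-9 m⁴; J_BC = π(0.0157)⁴/32 = 5.96×10^-9 m⁴; J_CD = π(0.0157)⁴/32 = 5.96×10^-9 m⁴; J_DE = π(0.0209)⁴/32 = 1.87×10^-8 m⁴.
θ = (T/G)·Σ L_i/J_i = (21.20/42.0×10⁹)·(0.129/4.84×10^-9 + 0.235/5.96×10^-9 + 0.256/5.96×10^-9 + 0.415/1.87×10^-8) = 0.06619 rad.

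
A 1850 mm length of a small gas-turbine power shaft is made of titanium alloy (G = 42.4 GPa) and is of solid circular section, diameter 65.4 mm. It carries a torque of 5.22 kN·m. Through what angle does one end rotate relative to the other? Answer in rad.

J = πd⁴/32 = π(0.0654)⁴/32 = 1.796×10^-6 m⁴.
θ = T·L/(G·J) = 5220 × 1.85 / (42.4×10⁹ × 1.796×10^-6) = 0.1268 rad.

0.127 rad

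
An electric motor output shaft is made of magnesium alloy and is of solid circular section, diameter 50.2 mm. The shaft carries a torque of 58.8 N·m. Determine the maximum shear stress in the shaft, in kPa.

2370 kPa

J = πd⁴/32 = π(0.0502)⁴/32 = 6.235×10^-7 m⁴.
τ_max = T·r/J = 58.80 × 0.0251 / 6.235×10^-7 = 2.367×10^6 Pa.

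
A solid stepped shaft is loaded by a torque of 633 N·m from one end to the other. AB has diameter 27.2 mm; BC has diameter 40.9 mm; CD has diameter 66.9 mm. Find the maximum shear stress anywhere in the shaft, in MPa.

160 MPa

Under the same torque, τ_max = 16T/(πd³) is largest where d is smallest — segment AB (d = 27.2 mm).
τ_max = 16·633.0/(π·(0.0272)³) = 1.602×10^8 Pa.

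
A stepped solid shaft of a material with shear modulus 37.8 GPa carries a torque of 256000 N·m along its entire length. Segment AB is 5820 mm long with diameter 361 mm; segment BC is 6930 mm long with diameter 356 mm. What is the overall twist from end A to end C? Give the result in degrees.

3.06°

J_AB = π(0.361)⁴/32 = 1.67×10^-3 m⁴; J_BC = π(0.356)⁴/32 = 1.58×10^-3 m⁴.
θ = (T/G)·Σ L_i/J_i = (256000/37.8×10⁹)·(5.82/1.67×10^-3 + 6.93/1.58×10^-3) = 0.05340 rad.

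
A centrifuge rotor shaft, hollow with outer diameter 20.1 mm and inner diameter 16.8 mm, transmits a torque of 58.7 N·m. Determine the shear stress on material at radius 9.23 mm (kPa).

66000 kPa

J = π(d_o⁴ − d_i⁴)/32 = π(0.0201⁴ − 0.0168⁴)/32 = 8.204×10^-9 m⁴.
Shear stress varies linearly with radius: τ = T·r/J = 58.70 × 0.00923 / 8.204×10^-9 = 6.604×10^7 Pa.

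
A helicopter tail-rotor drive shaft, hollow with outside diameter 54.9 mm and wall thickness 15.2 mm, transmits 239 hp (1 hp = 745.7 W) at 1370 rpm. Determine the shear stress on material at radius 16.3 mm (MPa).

ω = 2π·1370/60 = 143.5 rad/s, so T = P/ω = 239×745.7 / 143.5 = 1242 N·m.
J = π(d_o⁴ − d_i⁴)/32 = π(0.0549⁴ − 0.0245⁴)/32 = 8.565×10^-7 m⁴.
Shear stress varies linearly with radius: τ = T·r/J = 1242 × 0.0163 / 8.565×10^-7 = 2.364×10^7 Pa.

23.6 MPa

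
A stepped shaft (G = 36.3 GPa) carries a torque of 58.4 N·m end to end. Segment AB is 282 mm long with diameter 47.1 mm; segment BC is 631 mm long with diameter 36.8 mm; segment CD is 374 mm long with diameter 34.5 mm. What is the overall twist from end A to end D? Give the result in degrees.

0.625°

J_AB = π(0.0471)⁴/32 = 4.83×10^-7 m⁴; J_BC = π(0.0368)⁴/32 = 1.80×10^-7 m⁴; J_CD = π(0.0345)⁴/32 = 1.39×10^-7 m⁴.
θ = (T/G)·Σ L_i/J_i = (58.40/36.3×10⁹)·(0.282/4.83×10^-7 + 0.631/1.80×10^-7 + 0.374/1.39×10^-7) = 0.01090 rad.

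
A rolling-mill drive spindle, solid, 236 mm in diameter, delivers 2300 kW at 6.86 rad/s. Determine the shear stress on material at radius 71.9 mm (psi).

11500 psi

ω = 6.86 rad/s, so T = P/ω = 2300×10³ / 6.860 = 335300 N·m.
J = πd⁴/32 = π(0.236)⁴/32 = 3.045×10^-4 m⁴.
Shear stress varies linearly with radius: τ = T·r/J = 335300 × 0.0719 / 3.045×10^-4 = 7.916×10^7 Pa.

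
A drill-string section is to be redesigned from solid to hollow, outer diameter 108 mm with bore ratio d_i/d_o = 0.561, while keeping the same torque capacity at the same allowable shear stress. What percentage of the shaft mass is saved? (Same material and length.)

26.5 %

Equal τ_max and T ⇒ the solid shaft needs d_s³ = d_o³(1−k⁴), so d_s = 108·(1−0.561⁴)^(1/3) = 104.3 mm.
Area ratio A_h/A_s = d_o²(1−k²)/d_s² = (1−k²)/(1−k⁴)^(2/3) = 0.7346.
Mass saving = 1 − 0.7346 = 26.5 %.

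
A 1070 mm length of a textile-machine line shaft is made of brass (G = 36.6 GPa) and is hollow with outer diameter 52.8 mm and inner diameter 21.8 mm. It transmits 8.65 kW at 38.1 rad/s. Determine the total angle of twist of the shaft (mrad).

ω = 38.1 rad/s, so T = P/ω = 8.65×10³ / 38.10 = 227.0 N·m.
J = π(d_o⁴ − d_i⁴)/32 = π(0.0528⁴ − 0.0218⁴)/32 = 7.408×10^-7 m⁴.
θ = T·L/(G·J) = 227.0 × 1.07 / (36.6×10⁹ × 7.408×10^-7) = 8.959×10^-3 rad.

8.96 mrad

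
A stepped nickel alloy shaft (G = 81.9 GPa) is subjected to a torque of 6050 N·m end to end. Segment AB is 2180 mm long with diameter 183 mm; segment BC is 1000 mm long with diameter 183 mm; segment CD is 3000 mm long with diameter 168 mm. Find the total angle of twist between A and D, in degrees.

J_AB = π(0.183)⁴/32 = 1.10×10^-4 m⁴; J_BC = π(0.183)⁴/32 = 1.10×10^-4 m⁴; J_CD = π(0.168)⁴/32 = 7.82×10^-5 m⁴.
θ = (T/G)·Σ L_i/J_i = (6050/81.9×10⁹)·(2.18/1.10×10^-4 + 1.00/1.10×10^-4 + 3.00/7.82×10^-5) = 4.967×10^-3 rad.

0.285°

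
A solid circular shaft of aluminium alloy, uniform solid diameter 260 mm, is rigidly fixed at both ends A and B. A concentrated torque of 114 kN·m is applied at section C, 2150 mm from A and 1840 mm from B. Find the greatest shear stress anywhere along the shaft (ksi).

With uniform GJ and both ends fixed, compatibility θ_AC = θ_CB gives T_A·a = T_B·b, together with T_A + T_B = T₀.
T_A = T₀·b/(a+b) = 114000·1840/3990 = 52570 N·m; T_B = 61430 N·m.
τ in each portion: τ_AC = 1.52×10^7 Pa, τ_CB = 1.78×10^7 Pa; maximum is in CB.
τ_max = T_CB·r/J = 61430·0.130/4.49×10^-4 = 1.780×10^7 Pa.

2.58 ksi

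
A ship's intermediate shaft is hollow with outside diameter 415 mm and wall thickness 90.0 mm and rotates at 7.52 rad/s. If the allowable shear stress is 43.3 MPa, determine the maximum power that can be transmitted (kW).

4100 kW

J = π(d_o⁴ − d_i⁴)/32 = π(0.415⁴ − 0.235⁴)/32 = 2.613×10^-3 m⁴.
T_max = τ_allow·J/r = 4.33×10^7 × 2.613×10^-3 / 0.207 = 545200 N·m.
ω = 7.52 rad/s, so P_max = T_max·ω = 4.100×10^6 W.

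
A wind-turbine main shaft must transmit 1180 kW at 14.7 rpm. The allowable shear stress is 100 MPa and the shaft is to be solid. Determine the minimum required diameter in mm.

339 mm

ω = 2π·14.7/60 = 1.539 rad/s, so T = P/ω = 1180×10³ / 1.539 = 766500 N·m.
For a solid shaft τ_max = 16T/(πd³), so d = (16T/(π τ_allow))^(1/3) = (16·766500/(π·1.00×10^8))^(1/3) = 0.3392 m.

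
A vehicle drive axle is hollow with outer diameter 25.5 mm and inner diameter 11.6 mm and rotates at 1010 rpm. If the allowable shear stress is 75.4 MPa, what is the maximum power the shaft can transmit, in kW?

J = π(d_o⁴ − d_i⁴)/32 = π(0.0255⁴ − 0.0116⁴)/32 = 3.973×10^-8 m⁴.
T_max = τ_allow·J/r = 7.54×10^7 × 3.973×10^-8 / 0.0127 = 235.0 N·m.
ω = 2π·1010/60 = 105.8 rad/s, so P_max = T_max·ω = 2.485×10^4 W.

24.9 kW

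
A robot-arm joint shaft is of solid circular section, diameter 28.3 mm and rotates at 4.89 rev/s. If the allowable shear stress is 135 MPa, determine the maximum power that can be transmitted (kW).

J = πd⁴/32 = π(0.0283)⁴/32 = 6.297×10^-8 m⁴.
T_max = τ_allow·J/r = 1.35×10^8 × 6.297×10^-8 / 0.0142 = 600.8 N·m.
ω = 2π·4.89 = 30.72 rad/s, so P_max = T_max·ω = 1.846×10^4 W.

18.5 kW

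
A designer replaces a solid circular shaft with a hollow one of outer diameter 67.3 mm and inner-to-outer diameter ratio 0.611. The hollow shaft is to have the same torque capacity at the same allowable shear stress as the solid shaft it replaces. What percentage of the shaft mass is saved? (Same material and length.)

30.7 %

Equal τ_max and T ⇒ the solid shaft needs d_s³ = d_o³(1−k⁴), so d_s = 67.3·(1−0.611⁴)^(1/3) = 64.02 mm.
Area ratio A_h/A_s = d_o²(1−k²)/d_s² = (1−k²)/(1−k⁴)^(2/3) = 0.6926.
Mass saving = 1 − 0.6926 = 30.7 %.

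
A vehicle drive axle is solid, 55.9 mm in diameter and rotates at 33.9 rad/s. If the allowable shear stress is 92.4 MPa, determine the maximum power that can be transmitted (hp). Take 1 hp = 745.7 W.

144 hp

J = πd⁴/32 = π(0.0559)⁴/32 = 9.586×10^-7 m⁴.
T_max = τ_allow·J/r = 9.24×10^7 × 9.586×10^-7 / 0.0279 = 3169 N·m.
ω = 33.9 rad/s, so P_max = T_max·ω = 1.074×10^5 W.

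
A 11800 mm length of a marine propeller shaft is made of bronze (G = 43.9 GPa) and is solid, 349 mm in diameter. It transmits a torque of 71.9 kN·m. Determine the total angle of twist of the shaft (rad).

0.0133 rad

J = πd⁴/32 = π(0.349)⁴/32 = 1.456×10^-3 m⁴.
θ = T·L/(G·J) = 71900 × 11.8 / (43.9×10⁹ × 1.456×10^-3) = 0.01327 rad.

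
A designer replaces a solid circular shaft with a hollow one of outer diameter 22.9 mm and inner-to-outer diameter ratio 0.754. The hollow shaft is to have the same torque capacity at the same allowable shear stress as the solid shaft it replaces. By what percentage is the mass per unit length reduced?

44.0 %

Equal τ_max and T ⇒ the solid shaft needs d_s³ = d_o³(1−k⁴), so d_s = 22.9·(1−0.754⁴)^(1/3) = 20.11 mm.
Area ratio A_h/A_s = d_o²(1−k²)/d_s² = (1−k²)/(1−k⁴)^(2/3) = 0.5598.
Mass saving = 1 − 0.5598 = 44.0 %.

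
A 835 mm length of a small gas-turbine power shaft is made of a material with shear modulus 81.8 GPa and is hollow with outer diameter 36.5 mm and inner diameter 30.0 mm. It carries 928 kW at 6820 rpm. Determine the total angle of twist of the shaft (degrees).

ω = 2π·6820/60 = 714.2 rad/s, so T = P/ω = 928×10³ / 714.2 = 1299 N·m.
J = π(d_o⁴ − d_i⁴)/32 = π(0.0365⁴ − 0.0300⁴)/32 = 9.473×10^-8 m⁴.
θ = T·L/(G·J) = 1299 × 0.835 / (81.8×10⁹ × 9.473×10^-8) = 0.1400 rad.

8.02°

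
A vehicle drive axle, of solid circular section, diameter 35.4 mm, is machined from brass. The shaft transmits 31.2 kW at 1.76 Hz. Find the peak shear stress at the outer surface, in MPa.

ω = 2π·1.76 = 11.06 rad/s, so T = P/ω = 31.2×10³ / 11.06 = 2821 N·m.
J = πd⁴/32 = π(0.0354)⁴/32 = 1.542×10^-7 m⁴.
τ_max = T·r/J = 2821 × 0.0177 / 1.542×10^-7 = 3.239×10^8 Pa.

324 MPa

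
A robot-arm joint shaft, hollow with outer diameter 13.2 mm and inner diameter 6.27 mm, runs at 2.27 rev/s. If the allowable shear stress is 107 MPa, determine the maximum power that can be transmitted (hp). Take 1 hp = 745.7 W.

J = π(d_o⁴ − d_i⁴)/32 = π(0.0132⁴ − 0.00627⁴)/32 = 2.829×10^-9 m⁴.
T_max = τ_allow·J/r = 1.07×10^8 × 2.829×10^-9 / 0.00660 = 45.86 N·m.
ω = 2π·2.27 = 14.26 rad/s, so P_max = T_max·ω = 654.1 W.

0.877 hp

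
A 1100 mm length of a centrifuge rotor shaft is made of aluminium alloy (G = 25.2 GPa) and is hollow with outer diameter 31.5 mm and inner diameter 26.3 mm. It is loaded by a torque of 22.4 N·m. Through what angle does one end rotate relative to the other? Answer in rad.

0.0197 rad

J = π(d_o⁴ − d_i⁴)/32 = π(0.0315⁴ − 0.0263⁴)/32 = 4.969×10^-8 m⁴.
θ = T·L/(G·J) = 22.40 × 1.10 / (25.2×10⁹ × 4.969×10^-8) = 0.01968 rad.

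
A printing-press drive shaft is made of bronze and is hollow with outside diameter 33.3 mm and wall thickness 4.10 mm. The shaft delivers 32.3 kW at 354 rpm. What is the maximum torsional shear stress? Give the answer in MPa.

ω = 2π·354/60 = 37.07 rad/s, so T = P/ω = 32.3×10³ / 37.07 = 871.3 N·m.
J = π(d_o⁴ − d_i⁴)/32 = π(0.0333⁴ − 0.0251⁴)/32 = 8.175×10^-8 m⁴.
τ_max = T·r/J = 871.3 × 0.0166 / 8.175×10^-8 = 1.775×10^8 Pa.

177 MPa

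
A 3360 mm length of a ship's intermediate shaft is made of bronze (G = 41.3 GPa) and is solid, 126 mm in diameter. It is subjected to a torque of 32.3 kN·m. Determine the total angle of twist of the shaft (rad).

0.106 rad

J = πd⁴/32 = π(0.126)⁴/32 = 2.474×10^-5 m⁴.
θ = T·L/(G·J) = 32300 × 3.36 / (41.3×10⁹ × 2.474×10^-5) = 0.1062 rad.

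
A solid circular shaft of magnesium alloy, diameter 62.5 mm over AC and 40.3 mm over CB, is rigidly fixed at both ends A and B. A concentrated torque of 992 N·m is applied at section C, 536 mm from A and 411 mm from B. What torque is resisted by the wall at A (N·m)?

Compatibility: T_A·a/J_AC = T_B·b/J_CB with T_A + T_B = T₀.
J_AC = 1.50×10^-6 m⁴, J_CB = 2.59×10^-7 m⁴, so T_A = T₀·(J_AC/a)/((J_AC/a)+(J_CB/b)) = 809.5 N·m, T_B = 182.5 N·m.

810 N·m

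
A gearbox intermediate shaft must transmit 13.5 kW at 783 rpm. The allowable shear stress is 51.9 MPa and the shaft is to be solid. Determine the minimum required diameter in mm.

25.3 mm

ω = 2π·783/60 = 82.00 rad/s, so T = P/ω = 13.5×10³ / 82.00 = 164.6 N·m.
For a solid shaft τ_max = 16T/(πd³), so d = (16T/(π τ_allow))^(1/3) = (16·164.6/(π·5.19×10^7))^(1/3) = 0.02528 m.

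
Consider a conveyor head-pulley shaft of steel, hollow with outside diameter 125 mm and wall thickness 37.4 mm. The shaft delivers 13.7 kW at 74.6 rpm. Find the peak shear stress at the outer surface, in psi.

681 psi

ω = 2π·74.6/60 = 7.812 rad/s, so T = P/ω = 13.7×10³ / 7.812 = 1754 N·m.
J = π(d_o⁴ − d_i⁴)/32 = π(0.125⁴ − 0.0502⁴)/32 = 2.334×10^-5 m⁴.
τ_max = T·r/J = 1754 × 0.0625 / 2.334×10^-5 = 4.695×10^6 Pa.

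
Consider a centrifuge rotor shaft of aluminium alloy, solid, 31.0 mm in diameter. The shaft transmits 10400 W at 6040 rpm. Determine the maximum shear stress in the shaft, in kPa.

2810 kPa

ω = 2π·6040/60 = 632.5 rad/s, so T = P/ω = 10400 / 632.5 = 16.44 N·m.
J = πd⁴/32 = π(0.0310)⁴/32 = 9.067×10^-8 m⁴.
τ_max = T·r/J = 16.44 × 0.0155 / 9.067×10^-8 = 2.811×10^6 Pa.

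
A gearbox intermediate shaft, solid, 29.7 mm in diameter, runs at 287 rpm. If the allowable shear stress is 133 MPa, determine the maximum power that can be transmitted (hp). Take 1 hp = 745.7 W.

27.6 hp

J = πd⁴/32 = π(0.0297)⁴/32 = 7.639×10^-8 m⁴.
T_max = τ_allow·J/r = 1.33×10^8 × 7.639×10^-8 / 0.0149 = 684.1 N·m.
ω = 2π·287/60 = 30.05 rad/s, so P_max = T_max·ω = 2.056×10^4 W.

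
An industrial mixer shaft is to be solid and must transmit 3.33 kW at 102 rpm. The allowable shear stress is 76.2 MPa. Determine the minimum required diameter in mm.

27.5 mm

ω = 2π·102/60 = 10.68 rad/s, so T = P/ω = 3.33×10³ / 10.68 = 311.8 N·m.
For a solid shaft τ_max = 16T/(πd³), so d = (16T/(π τ_allow))^(1/3) = (16·311.8/(π·7.62×10^7))^(1/3) = 0.02752 m.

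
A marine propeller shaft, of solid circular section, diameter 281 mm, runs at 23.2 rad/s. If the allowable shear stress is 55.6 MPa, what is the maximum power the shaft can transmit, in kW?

J = πd⁴/32 = π(0.281)⁴/32 = 6.121×10^-4 m⁴.
T_max = τ_allow·J/r = 5.56×10^7 × 6.121×10^-4 / 0.141 = 242200 N·m.
ω = 23.2 rad/s, so P_max = T_max·ω = 5.620×10^6 W.

5620 kW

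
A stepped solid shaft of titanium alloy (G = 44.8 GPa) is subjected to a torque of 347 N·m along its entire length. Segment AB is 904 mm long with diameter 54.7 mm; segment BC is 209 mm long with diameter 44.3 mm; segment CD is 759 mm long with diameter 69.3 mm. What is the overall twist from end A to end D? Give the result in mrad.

J_AB = π(0.0547)⁴/32 = 8.79×10^-7 m⁴; J_BC = π(0.0443)⁴/32 = 3.78×10^-7 m⁴; J_CD = π(0.0693)⁴/32 = 2.26×10^-6 m⁴.
θ = (T/G)·Σ L_i/J_i = (347.0/44.8×10⁹)·(0.904/8.79×10^-7 + 0.209/3.78×10^-7 + 0.759/2.26×10^-6) = 0.01484 rad.

14.8 mrad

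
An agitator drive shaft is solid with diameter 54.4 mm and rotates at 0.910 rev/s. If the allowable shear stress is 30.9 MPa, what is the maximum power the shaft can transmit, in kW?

5.58 kW

J = πd⁴/32 = π(0.0544)⁴/32 = 8.598×10^-7 m⁴.
T_max = τ_allow·J/r = 3.09×10^7 × 8.598×10^-7 / 0.0272 = 976.8 N·m.
ω = 2π·0.910 = 5.718 rad/s, so P_max = T_max·ω = 5585 W.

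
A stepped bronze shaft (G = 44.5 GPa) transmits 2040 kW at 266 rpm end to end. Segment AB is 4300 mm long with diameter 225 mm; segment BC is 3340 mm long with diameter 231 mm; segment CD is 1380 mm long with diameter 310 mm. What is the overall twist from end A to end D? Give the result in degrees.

ω = 2π·266/60 = 27.86 rad/s, so T = P/ω = 2040×10³ / 27.86 = 73240 N·m.
J_AB = π(0.225)⁴/32 = 2.52×10^-4 m⁴; J_BC = π(0.231)⁴/32 = 2.80×10^-4 m⁴; J_CD = π(0.310)⁴/32 = 9.07×10^-4 m⁴.
θ = (T/G)·Σ L_i/J_i = (73240/44.5×10⁹)·(4.30/2.52×10^-4 + 3.34/2.80×10^-4 + 1.38/9.07×10^-4) = 0.05029 rad.

2.88°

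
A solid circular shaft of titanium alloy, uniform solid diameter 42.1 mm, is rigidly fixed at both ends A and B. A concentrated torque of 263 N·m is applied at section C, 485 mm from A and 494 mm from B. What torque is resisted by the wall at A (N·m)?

133 N·m

With uniform GJ and both ends fixed, compatibility θ_AC = θ_CB gives T_A·a = T_B·b, together with T_A + T_B = T₀.
T_A = T₀·b/(a+b) = 263.0·494/979.0 = 132.7 N·m; T_B = 130.3 N·m.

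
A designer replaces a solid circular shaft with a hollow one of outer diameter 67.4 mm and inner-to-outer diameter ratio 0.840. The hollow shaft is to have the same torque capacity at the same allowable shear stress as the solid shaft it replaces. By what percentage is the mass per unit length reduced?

Equal τ_max and T ⇒ the solid shaft needs d_s³ = d_o³(1−k⁴), so d_s = 67.4·(1−0.840⁴)^(1/3) = 53.57 mm.
Area ratio A_h/A_s = d_o²(1−k²)/d_s² = (1−k²)/(1−k⁴)^(2/3) = 0.4660.
Mass saving = 1 − 0.4660 = 53.4 %.

53.4 %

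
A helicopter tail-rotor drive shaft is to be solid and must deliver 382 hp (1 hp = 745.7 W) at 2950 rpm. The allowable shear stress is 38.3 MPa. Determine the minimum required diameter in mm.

49.7 mm

ω = 2π·2950/60 = 308.9 rad/s, so T = P/ω = 382×745.7 / 308.9 = 922.1 N·m.
For a solid shaft τ_max = 16T/(πd³), so d = (16T/(π τ_allow))^(1/3) = (16·922.1/(π·3.83×10^7))^(1/3) = 0.04968 m.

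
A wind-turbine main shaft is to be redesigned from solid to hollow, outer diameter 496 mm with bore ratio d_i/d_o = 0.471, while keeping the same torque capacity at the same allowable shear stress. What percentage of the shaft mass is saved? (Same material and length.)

Equal τ_max and T ⇒ the solid shaft needs d_s³ = d_o³(1−k⁴), so d_s = 496·(1−0.471⁴)^(1/3) = 487.7 mm.
Area ratio A_h/A_s = d_o²(1−k²)/d_s² = (1−k²)/(1−k⁴)^(2/3) = 0.8048.
Mass saving = 1 − 0.8048 = 19.5 %.

19.5 %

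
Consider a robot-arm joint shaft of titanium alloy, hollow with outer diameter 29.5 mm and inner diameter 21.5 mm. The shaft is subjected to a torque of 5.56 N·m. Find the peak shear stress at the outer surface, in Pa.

1.54e6 Pa

J = π(d_o⁴ − d_i⁴)/32 = π(0.0295⁴ − 0.0215⁴)/32 = 5.337×10^-8 m⁴.
τ_max = T·r/J = 5.560 × 0.0147 / 5.337×10^-8 = 1.537×10^6 Pa.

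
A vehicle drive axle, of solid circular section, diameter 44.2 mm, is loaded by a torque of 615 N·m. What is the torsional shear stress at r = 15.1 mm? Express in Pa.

J = πd⁴/32 = π(0.0442)⁴/32 = 3.747×10^-7 m⁴.
Shear stress varies linearly with radius: τ = T·r/J = 615.0 × 0.0151 / 3.747×10^-7 = 2.478×10^7 Pa.

2.48e7 Pa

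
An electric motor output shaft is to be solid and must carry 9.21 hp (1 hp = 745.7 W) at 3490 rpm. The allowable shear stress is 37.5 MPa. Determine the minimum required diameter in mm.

ω = 2π·3490/60 = 365.5 rad/s, so T = P/ω = 9.21×745.7 / 365.5 = 18.79 N·m.
For a solid shaft τ_max = 16T/(πd³), so d = (16T/(π τ_allow))^(1/3) = (16·18.79/(π·3.75×10^7))^(1/3) = 0.01367 m.

13.7 mm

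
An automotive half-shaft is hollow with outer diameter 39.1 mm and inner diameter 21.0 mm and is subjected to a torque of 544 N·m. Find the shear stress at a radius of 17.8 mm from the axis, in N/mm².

J = π(d_o⁴ − d_i⁴)/32 = π(0.0391⁴ − 0.0210⁴)/32 = 2.104×10^-7 m⁴.
Shear stress varies linearly with radius: τ = T·r/J = 544.0 × 0.0178 / 2.104×10^-7 = 4.603×10^7 Pa.

46.0 N/mm²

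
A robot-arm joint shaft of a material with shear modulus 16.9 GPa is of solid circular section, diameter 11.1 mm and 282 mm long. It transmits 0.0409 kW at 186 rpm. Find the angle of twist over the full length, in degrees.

1.35°

ω = 2π·186/60 = 19.48 rad/s, so T = P/ω = 0.0409×10³ / 19.48 = 2.100 N·m.
J = πd⁴/32 = π(0.0111)⁴/32 = 1.490×10^-9 m⁴.
θ = T·L/(G·J) = 2.100 × 0.282 / (16.9×10⁹ × 1.490×10^-9) = 0.02351 rad.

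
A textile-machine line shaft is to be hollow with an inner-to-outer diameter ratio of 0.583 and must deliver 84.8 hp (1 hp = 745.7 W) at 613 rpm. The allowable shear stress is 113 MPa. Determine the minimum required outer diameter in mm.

36.9 mm

ω = 2π·613/60 = 64.19 rad/s, so T = P/ω = 84.8×745.7 / 64.19 = 985.1 N·m.
For a hollow shaft with d_i/d_o = 0.583: τ_max = 16T/(π d_o³ (1−k⁴)), so d_o = [16T/(π τ_allow (1−k⁴))]^(1/3) = [16·985.1/(π·1.13×10^8·0.8845)]^(1/3) = 0.03689 m.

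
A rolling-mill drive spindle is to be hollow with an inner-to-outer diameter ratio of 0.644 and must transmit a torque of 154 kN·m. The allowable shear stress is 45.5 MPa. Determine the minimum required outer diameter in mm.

275 mm

For a hollow shaft with d_i/d_o = 0.644: τ_max = 16T/(π d_o³ (1−k⁴)), so d_o = [16T/(π τ_allow (1−k⁴))]^(1/3) = [16·154000/(π·4.55×10^7·0.8280)]^(1/3) = 0.2751 m.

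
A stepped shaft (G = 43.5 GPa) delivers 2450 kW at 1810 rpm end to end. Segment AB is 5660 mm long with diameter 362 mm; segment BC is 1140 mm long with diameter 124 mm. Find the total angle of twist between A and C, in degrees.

0.893°

ω = 2π·1810/60 = 189.5 rad/s, so T = P/ω = 2450×10³ / 189.5 = 12930 N·m.
J_AB = π(0.362)⁴/32 = 1.69×10^-3 m⁴; J_BC = π(0.124)⁴/32 = 2.32×10^-5 m⁴.
θ = (T/G)·Σ L_i/J_i = (12930/43.5×10⁹)·(5.66/1.69×10^-3 + 1.14/2.32×10^-5) = 0.01559 rad.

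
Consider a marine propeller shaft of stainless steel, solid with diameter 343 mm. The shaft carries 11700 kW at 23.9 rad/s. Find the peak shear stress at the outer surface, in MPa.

ω = 23.9 rad/s, so T = P/ω = 11700×10³ / 23.90 = 489500 N·m.
J = πd⁴/32 = π(0.343)⁴/32 = 1.359×10^-3 m⁴.
τ_max = T·r/J = 489500 × 0.172 / 1.359×10^-3 = 6.178×10^7 Pa.

61.8 MPa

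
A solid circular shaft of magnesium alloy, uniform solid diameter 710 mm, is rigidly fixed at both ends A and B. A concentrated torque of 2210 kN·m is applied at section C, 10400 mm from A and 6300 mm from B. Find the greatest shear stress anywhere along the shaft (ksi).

With uniform GJ and both ends fixed, compatibility θ_AC = θ_CB gives T_A·a = T_B·b, together with T_A + T_B = T₀.
T_A = T₀·b/(a+b) = 2.210e6·6300/16700 = 833700 N·m; T_B = 1.376e6 N·m.
τ in each portion: τ_AC = 1.19×10^7 Pa, τ_CB = 1.96×10^7 Pa; maximum is in CB.
τ_max = T_CB·r/J = 1.376e6·0.355/0.0249 = 1.958×10^7 Pa.

2.84 ksi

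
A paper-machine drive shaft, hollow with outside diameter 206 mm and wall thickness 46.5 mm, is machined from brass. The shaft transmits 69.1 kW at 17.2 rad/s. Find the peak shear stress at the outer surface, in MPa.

2.57 MPa

ω = 17.2 rad/s, so T = P/ω = 69.1×10³ / 17.20 = 4017 N·m.
J = π(d_o⁴ − d_i⁴)/32 = π(0.206⁴ − 0.113⁴)/32 = 1.608×10^-4 m⁴.
τ_max = T·r/J = 4017 × 0.103 / 1.608×10^-4 = 2.574×10^6 Pa.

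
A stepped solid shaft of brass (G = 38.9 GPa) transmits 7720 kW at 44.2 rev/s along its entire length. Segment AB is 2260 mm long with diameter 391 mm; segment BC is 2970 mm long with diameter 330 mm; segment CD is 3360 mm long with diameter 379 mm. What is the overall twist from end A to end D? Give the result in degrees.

0.213°

ω = 2π·44.2 = 277.7 rad/s, so T = P/ω = 7720×10³ / 277.7 = 27800 N·m.
J_AB = π(0.391)⁴/32 = 2.29×10^-3 m⁴; J_BC = π(0.330)⁴/32 = 1.16×10^-3 m⁴; J_CD = π(0.379)⁴/32 = 2.03×10^-3 m⁴.
θ = (T/G)·Σ L_i/J_i = (27800/38.9×10⁹)·(2.26/2.29×10^-3 + 2.97/1.16×10^-3 + 3.36/2.03×10^-3) = 3.712×10^-3 rad.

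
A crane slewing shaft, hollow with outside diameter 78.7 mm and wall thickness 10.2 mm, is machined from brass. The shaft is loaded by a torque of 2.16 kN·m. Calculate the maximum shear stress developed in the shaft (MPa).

J = π(d_o⁴ − d_i⁴)/32 = π(0.0787⁴ − 0.0583⁴)/32 = 2.632×10^-6 m⁴.
τ_max = T·r/J = 2160 × 0.0394 / 2.632×10^-6 = 3.229×10^7 Pa.

32.3 MPa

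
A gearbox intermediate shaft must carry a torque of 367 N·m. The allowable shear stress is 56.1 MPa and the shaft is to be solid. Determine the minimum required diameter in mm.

32.2 mm

For a solid shaft τ_max = 16T/(πd³), so d = (16T/(π τ_allow))^(1/3) = (16·367.0/(π·5.61×10^7))^(1/3) = 0.03218 m.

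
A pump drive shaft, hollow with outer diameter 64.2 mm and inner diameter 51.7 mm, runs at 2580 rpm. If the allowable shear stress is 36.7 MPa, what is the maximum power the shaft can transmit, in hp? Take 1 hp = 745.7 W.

J = π(d_o⁴ − d_i⁴)/32 = π(0.0642⁴ − 0.0517⁴)/32 = 9.664×10^-7 m⁴.
T_max = τ_allow·J/r = 3.67×10^7 × 9.664×10^-7 / 0.0321 = 1105 N·m.
ω = 2π·2580/60 = 270.2 rad/s, so P_max = T_max·ω = 2.985×10^5 W.

400 hp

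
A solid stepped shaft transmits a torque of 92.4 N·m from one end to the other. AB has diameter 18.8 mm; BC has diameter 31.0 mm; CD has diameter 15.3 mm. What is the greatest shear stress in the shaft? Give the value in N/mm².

Under the same torque, τ_max = 16T/(πd³) is largest where d is smallest — segment CD (d = 15.3 mm).
τ_max = 16·92.40/(π·(0.0153)³) = 1.314×10^8 Pa.

131 N/mm²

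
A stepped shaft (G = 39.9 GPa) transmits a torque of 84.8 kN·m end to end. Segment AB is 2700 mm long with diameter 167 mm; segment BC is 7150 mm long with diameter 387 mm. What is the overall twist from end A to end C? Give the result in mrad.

J_AB = π(0.167)⁴/32 = 7.64×10^-5 m⁴; J_BC = π(0.387)⁴/32 = 2.20×10^-3 m⁴.
θ = (T/G)·Σ L_i/J_i = (84800/39.9×10⁹)·(2.70/7.64×10^-5 + 7.15/2.20×10^-3) = 0.08205 rad.

82.0 mrad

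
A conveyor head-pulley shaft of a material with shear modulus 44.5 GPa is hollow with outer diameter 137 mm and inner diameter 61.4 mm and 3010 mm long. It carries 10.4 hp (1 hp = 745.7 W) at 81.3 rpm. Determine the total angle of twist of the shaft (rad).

0.00186 rad

ω = 2π·81.3/60 = 8.514 rad/s, so T = P/ω = 10.4×745.7 / 8.514 = 910.9 N·m.
J = π(d_o⁴ − d_i⁴)/32 = π(0.137⁴ − 0.0614⁴)/32 = 3.319×10^-5 m⁴.
θ = T·L/(G·J) = 910.9 × 3.01 / (44.5×10⁹ × 3.319×10^-5) = 1.856×10^-3 rad.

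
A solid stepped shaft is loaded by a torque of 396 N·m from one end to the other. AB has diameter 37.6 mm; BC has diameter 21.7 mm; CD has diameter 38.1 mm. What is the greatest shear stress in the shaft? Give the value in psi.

28600 psi

Under the same torque, τ_max = 16T/(πd³) is largest where d is smallest — segment BC (d = 21.7 mm).
τ_max = 16·396.0/(π·(0.0217)³) = 1.974×10^8 Pa.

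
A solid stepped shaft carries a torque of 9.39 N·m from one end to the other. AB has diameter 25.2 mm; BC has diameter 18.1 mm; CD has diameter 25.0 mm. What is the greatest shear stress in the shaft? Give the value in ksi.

1.17 ksi

Under the same torque, τ_max = 16T/(πd³) is largest where d is smallest — segment BC (d = 18.1 mm).
τ_max = 16·9.390/(π·(0.0181)³) = 8.065×10^6 Pa.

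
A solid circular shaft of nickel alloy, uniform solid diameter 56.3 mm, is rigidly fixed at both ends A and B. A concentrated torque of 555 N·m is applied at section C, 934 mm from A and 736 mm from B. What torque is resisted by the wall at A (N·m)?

245 N·m

With uniform GJ and both ends fixed, compatibility θ_AC = θ_CB gives T_A·a = T_B·b, together with T_A + T_B = T₀.
T_A = T₀·b/(a+b) = 555.0·736/1670 = 244.6 N·m; T_B = 310.4 N·m.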